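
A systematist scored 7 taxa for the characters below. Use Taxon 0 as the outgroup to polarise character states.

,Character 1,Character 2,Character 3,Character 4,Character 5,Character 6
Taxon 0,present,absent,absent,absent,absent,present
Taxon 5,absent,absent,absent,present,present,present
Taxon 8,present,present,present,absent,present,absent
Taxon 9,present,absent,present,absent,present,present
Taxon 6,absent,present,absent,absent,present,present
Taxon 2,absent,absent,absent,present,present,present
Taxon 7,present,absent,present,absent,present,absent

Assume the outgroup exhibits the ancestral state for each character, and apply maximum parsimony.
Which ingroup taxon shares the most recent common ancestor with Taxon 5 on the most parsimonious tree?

Character polarity is set by the outgroup: the derived state is whichever differs from the outgroup's state, so for Character 1, Character 6 the derived state is 'absent', and for the remaining characters it is 'present'.
Only Taxon 2, Taxon 5, and Taxon 6 show the derived state 'absent' for Character 1, supporting them as a clade.
Character 2 (state 'present') occurs in Taxon 6 and Taxon 8 but conflicts with the nesting implied by the other characters — most parsimoniously interpreted as homoplasy.
Character 3 (derived state 'present') is shared by Taxon 7, Taxon 8, and Taxon 9 — a synapomorphy uniting that clade.
Character 4 (derived state 'present') is shared by Taxon 2 and Taxon 5 — a synapomorphy uniting that clade.
All ingroup taxa share the derived state 'present' for Character 5; it defines the ingroup but does not resolve relationships within it.
Character 6: derived state 'absent' in Taxon 7 and Taxon 8 only — synapomorphy for {Taxon 7, Taxon 8}.
Most parsimonious ingroup topology: (((Taxon 5,Taxon 2),Taxon 6),((Taxon 8,Taxon 7),Taxon 9)).
Taxon 5 and Taxon 2 form a cherry on this tree, so they are sister taxa.

Taxon 2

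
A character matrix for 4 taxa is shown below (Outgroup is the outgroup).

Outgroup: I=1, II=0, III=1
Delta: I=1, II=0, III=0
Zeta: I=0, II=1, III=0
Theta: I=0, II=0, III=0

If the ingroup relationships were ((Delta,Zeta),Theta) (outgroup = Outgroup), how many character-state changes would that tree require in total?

4

Map each character onto ((Delta,Zeta),Theta) (rooted by Outgroup) and count the minimum state changes it requires (Fitch parsimony):
I: 2; II: 1; III: 1.
Total tree length = 4.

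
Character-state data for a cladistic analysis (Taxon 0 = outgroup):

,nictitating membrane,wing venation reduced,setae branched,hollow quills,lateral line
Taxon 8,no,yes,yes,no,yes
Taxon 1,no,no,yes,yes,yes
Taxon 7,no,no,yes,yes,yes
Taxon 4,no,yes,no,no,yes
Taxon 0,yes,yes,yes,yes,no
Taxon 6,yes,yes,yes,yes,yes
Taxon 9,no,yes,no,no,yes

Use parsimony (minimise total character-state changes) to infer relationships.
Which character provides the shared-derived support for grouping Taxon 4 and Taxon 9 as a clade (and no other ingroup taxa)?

setae branched

Character polarity is set by the outgroup: the derived state is whichever differs from the outgroup's state, so for nictitating membrane, wing venation reduced, setae branched, hollow quills the derived state is 'no', and for the remaining characters it is 'yes'.
nictitating membrane: derived state 'no' in Taxon 1, Taxon 4, Taxon 7, Taxon 8, and Taxon 9 only — synapomorphy for {Taxon 1, Taxon 4, Taxon 7, Taxon 8, Taxon 9}.
Only Taxon 1 and Taxon 7 show the derived state 'no' for wing venation reduced, supporting them as a clade.
setae branched (derived state 'no') is shared by Taxon 4 and Taxon 9 — a synapomorphy uniting that clade.
Only Taxon 4, Taxon 8, and Taxon 9 show the derived state 'no' for hollow quills, supporting them as a clade.
lateral line (derived state 'yes') is shared by all ingroup taxa — unites the whole ingroup.
Most parsimonious ingroup topology: ((((Taxon 4,Taxon 9),Taxon 8),(Taxon 7,Taxon 1)),Taxon 6).
The clade {Taxon 4, Taxon 9} is supported by setae branched: its derived state 'no' occurs in exactly those taxa and in no other taxon (including the outgroup).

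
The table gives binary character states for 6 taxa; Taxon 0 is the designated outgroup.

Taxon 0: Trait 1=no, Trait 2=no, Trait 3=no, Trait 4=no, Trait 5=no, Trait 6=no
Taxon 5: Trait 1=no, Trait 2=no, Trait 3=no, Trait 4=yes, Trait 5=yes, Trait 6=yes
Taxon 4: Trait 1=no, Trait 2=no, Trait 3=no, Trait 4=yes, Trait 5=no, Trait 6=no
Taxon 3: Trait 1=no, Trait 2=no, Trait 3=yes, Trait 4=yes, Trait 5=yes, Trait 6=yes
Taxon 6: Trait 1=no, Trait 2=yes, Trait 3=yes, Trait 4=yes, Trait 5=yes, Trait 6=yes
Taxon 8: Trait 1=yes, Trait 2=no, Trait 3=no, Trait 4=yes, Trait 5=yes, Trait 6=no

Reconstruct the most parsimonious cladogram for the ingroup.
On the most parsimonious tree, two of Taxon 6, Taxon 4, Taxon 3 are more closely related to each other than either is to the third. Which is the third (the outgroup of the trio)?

The outgroup has state 'no' for every character, so 'yes' is the derived state throughout.
Trait 1: derived state 'yes' in Taxon 8 only — an autapomorphy, so it tells us nothing about relationships among taxa.
Trait 2 (derived state 'yes') is unique to Taxon 6 (autapomorphy; uninformative for grouping).
Only Taxon 3 and Taxon 6 show the derived state 'yes' for Trait 3, supporting them as a clade.
Trait 4 (derived state 'yes') is shared by all ingroup taxa — unites the whole ingroup.
Only Taxon 3, Taxon 5, Taxon 6, and Taxon 8 show the derived state 'yes' for Trait 5, supporting them as a clade.
Only Taxon 3, Taxon 5, and Taxon 6 show the derived state 'yes' for Trait 6, supporting them as a clade.
Most parsimonious ingroup topology: (((Taxon 5,(Taxon 3,Taxon 6)),Taxon 8),Taxon 4).
Taxon 6 and Taxon 3 share a more recent common ancestor with each other than either does with Taxon 4, so Taxon 4 is the least closely related of the three.

Taxon 4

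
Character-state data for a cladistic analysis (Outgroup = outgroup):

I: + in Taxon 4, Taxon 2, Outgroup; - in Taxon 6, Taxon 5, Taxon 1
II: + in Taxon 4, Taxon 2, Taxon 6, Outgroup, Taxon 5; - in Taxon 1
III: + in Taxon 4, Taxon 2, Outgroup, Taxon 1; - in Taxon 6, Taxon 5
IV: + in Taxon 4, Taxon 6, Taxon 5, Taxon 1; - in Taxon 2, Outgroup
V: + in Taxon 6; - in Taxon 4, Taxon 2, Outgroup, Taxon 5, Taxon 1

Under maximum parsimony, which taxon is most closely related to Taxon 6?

Character polarity is set by the outgroup: the derived state is whichever differs from the outgroup's state, so for I, II, III the derived state is '-', and for the remaining characters it is '+'.
I (derived state '-') is shared by Taxon 1, Taxon 5, and Taxon 6 — a synapomorphy uniting that clade.
II (derived state '-') is unique to Taxon 1 (autapomorphy; uninformative for grouping).
III: derived state '-' in Taxon 5 and Taxon 6 only — synapomorphy for {Taxon 5, Taxon 6}.
Only Taxon 1, Taxon 4, Taxon 5, and Taxon 6 show the derived state '+' for IV, supporting them as a clade.
V: derived state '+' in Taxon 6 only — an autapomorphy, so it tells us nothing about relationships among taxa.
Most parsimonious ingroup topology: ((((Taxon 5,Taxon 6),Taxon 1),Taxon 4),Taxon 2).
Taxon 6 and Taxon 5 form a cherry on this tree, so they are sister taxa.

Taxon 5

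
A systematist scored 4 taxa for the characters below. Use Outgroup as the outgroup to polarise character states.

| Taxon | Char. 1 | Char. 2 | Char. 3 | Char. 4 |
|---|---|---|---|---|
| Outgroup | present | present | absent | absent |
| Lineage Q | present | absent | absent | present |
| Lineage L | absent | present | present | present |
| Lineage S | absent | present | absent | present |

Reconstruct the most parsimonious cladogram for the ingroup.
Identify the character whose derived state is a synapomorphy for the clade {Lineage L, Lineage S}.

Char. 1

Character polarity is set by the outgroup: the derived state is whichever differs from the outgroup's state, so for Char. 1, Char. 2 the derived state is 'absent', and for the remaining characters it is 'present'.
Char. 1: derived state 'absent' in Lineage L and Lineage S only — synapomorphy for {Lineage L, Lineage S}.
Char. 2: derived state 'absent' in Lineage Q only — an autapomorphy, so it tells us nothing about relationships among taxa.
Char. 3 (derived state 'present') is unique to Lineage L (autapomorphy; uninformative for grouping).
Char. 4 (derived state 'present') is shared by all ingroup taxa — unites the whole ingroup.
Most parsimonious ingroup topology: (Lineage Q,(Lineage L,Lineage S)).
The clade {Lineage L, Lineage S} is supported by Char. 1: its derived state 'absent' occurs in exactly those taxa and in no other taxon (including the outgroup).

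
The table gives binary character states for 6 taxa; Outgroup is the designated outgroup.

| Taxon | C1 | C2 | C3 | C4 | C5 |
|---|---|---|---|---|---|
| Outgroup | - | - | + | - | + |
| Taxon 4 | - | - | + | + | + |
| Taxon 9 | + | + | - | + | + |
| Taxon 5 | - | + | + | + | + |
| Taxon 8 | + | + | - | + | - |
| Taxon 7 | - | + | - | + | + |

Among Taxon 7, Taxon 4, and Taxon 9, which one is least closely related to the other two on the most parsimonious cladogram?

Taxon 4

Character polarity is set by the outgroup: the derived state is whichever differs from the outgroup's state, so for C3, C5 the derived state is '-', and for the remaining characters it is '+'.
C1 (derived state '+') is shared by Taxon 8 and Taxon 9 — a synapomorphy uniting that clade.
C2: derived state '+' in Taxon 5, Taxon 7, Taxon 8, and Taxon 9 only — synapomorphy for {Taxon 5, Taxon 7, Taxon 8, Taxon 9}.
C3 (derived state '-') is shared by Taxon 7, Taxon 8, and Taxon 9 — a synapomorphy uniting that clade.
C4 (derived state '+') is shared by all ingroup taxa — unites the whole ingroup.
C5: derived state '-' in Taxon 8 only — an autapomorphy, so it tells us nothing about relationships among taxa.
Most parsimonious ingroup topology: (Taxon 4,(((Taxon 9,Taxon 8),Taxon 7),Taxon 5)).
Taxon 9 and Taxon 7 share a more recent common ancestor with each other than either does with Taxon 4, so Taxon 4 is the least closely related of the three.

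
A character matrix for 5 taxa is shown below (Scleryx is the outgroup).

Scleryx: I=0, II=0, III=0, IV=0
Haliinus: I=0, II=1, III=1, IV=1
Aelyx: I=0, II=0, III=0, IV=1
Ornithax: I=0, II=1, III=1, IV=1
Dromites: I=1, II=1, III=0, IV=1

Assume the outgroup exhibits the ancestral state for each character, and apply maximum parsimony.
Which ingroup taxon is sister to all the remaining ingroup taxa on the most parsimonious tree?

The outgroup has state '0' for every character, so '1' is the derived state throughout.
I: derived state '1' in Dromites only — an autapomorphy, so it tells us nothing about relationships among taxa.
II: derived state '1' in Dromites, Haliinus, and Ornithax only — synapomorphy for {Dromites, Haliinus, Ornithax}.
III (derived state '1') is shared by Haliinus and Ornithax — a synapomorphy uniting that clade.
All ingroup taxa share the derived state '1' for IV; it defines the ingroup but does not resolve relationships within it.
Most parsimonious ingroup topology: (((Haliinus,Ornithax),Dromites),Aelyx).
Aelyx is sister to the clade containing all other ingroup taxa, so it is the earliest-diverging (most basal) ingroup lineage.

Aelyx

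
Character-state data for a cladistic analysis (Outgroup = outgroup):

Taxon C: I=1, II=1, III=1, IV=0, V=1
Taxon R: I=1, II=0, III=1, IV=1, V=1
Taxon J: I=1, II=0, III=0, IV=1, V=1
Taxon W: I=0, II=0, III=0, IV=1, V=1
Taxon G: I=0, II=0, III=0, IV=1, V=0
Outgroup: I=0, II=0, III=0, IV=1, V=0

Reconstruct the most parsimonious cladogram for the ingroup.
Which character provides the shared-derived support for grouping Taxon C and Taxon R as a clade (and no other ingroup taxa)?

Character polarity is set by the outgroup: the derived state is whichever differs from the outgroup's state, so for IV the derived state is '0', and for the remaining characters it is '1'.
I: derived state '1' in Taxon C, Taxon J, and Taxon R only — synapomorphy for {Taxon C, Taxon J, Taxon R}.
II: derived state '1' in Taxon C only — an autapomorphy, so it tells us nothing about relationships among taxa.
III: derived state '1' in Taxon C and Taxon R only — synapomorphy for {Taxon C, Taxon R}.
IV: derived state '0' in Taxon C only — an autapomorphy, so it tells us nothing about relationships among taxa.
Only Taxon C, Taxon J, Taxon R, and Taxon W show the derived state '1' for V, supporting them as a clade.
Most parsimonious ingroup topology: ((((Taxon R,Taxon C),Taxon J),Taxon W),Taxon G).
The clade {Taxon C, Taxon R} is supported by III: its derived state '1' occurs in exactly those taxa and in no other taxon (including the outgroup).

III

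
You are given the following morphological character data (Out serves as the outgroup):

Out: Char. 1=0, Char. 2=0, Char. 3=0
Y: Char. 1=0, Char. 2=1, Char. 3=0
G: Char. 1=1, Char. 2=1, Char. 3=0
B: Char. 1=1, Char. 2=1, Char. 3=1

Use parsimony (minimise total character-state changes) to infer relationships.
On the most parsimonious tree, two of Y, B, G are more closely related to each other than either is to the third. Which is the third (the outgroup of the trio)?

The outgroup has state '0' for every character, so '1' is the derived state throughout.
Char. 1: derived state '1' in B and G only — synapomorphy for {B, G}.
All ingroup taxa share the derived state '1' for Char. 2; it defines the ingroup but does not resolve relationships within it.
Char. 3 (derived state '1') is unique to B (autapomorphy; uninformative for grouping).
Most parsimonious ingroup topology: (Y,(G,B)).
G and B share a more recent common ancestor with each other than either does with Y, so Y is the least closely related of the three.

Y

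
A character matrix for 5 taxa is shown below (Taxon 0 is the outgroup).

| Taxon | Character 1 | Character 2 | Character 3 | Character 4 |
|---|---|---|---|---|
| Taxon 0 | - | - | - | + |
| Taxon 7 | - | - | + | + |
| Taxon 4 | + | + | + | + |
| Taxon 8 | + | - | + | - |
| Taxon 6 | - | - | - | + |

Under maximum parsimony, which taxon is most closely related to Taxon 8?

Taxon 4

Character polarity is set by the outgroup: the derived state is whichever differs from the outgroup's state, so for Character 4 the derived state is '-', and for the remaining characters it is '+'.
Only Taxon 4 and Taxon 8 show the derived state '+' for Character 1, supporting them as a clade.
Character 2 (derived state '+') is unique to Taxon 4 (autapomorphy; uninformative for grouping).
Character 3 (derived state '+') is shared by Taxon 4, Taxon 7, and Taxon 8 — a synapomorphy uniting that clade.
Character 4: derived state '-' in Taxon 8 only — an autapomorphy, so it tells us nothing about relationships among taxa.
Most parsimonious ingroup topology: ((Taxon 7,(Taxon 4,Taxon 8)),Taxon 6).
Taxon 8 and Taxon 4 form a cherry on this tree, so they are sister taxa.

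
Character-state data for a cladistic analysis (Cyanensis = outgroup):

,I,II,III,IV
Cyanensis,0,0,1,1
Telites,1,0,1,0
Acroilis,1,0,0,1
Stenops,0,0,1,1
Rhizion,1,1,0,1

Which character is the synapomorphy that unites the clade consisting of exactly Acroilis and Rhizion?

Character polarity is set by the outgroup: the derived state is whichever differs from the outgroup's state, so for III, IV the derived state is '0', and for the remaining characters it is '1'.
I: derived state '1' in Acroilis, Rhizion, and Telites only — synapomorphy for {Acroilis, Rhizion, Telites}.
II: derived state '1' in Rhizion only — an autapomorphy, so it tells us nothing about relationships among taxa.
Only Acroilis and Rhizion show the derived state '0' for III, supporting them as a clade.
IV: derived state '0' in Telites only — an autapomorphy, so it tells us nothing about relationships among taxa.
Most parsimonious ingroup topology: ((Telites,(Acroilis,Rhizion)),Stenops).
The clade {Acroilis, Rhizion} is supported by III: its derived state '0' occurs in exactly those taxa and in no other taxon (including the outgroup).

III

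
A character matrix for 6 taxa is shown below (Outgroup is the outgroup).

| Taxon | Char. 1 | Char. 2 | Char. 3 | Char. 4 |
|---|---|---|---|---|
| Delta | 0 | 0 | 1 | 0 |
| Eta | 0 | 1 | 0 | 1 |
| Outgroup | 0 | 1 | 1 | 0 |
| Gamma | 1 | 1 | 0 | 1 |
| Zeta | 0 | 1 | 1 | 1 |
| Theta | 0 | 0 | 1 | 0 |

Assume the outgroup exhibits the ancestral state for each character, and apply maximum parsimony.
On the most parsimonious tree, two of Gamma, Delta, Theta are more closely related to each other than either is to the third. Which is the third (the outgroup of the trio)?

Gamma

Character polarity is set by the outgroup: the derived state is whichever differs from the outgroup's state, so for Char. 2, Char. 3 the derived state is '0', and for the remaining characters it is '1'.
Char. 1: derived state '1' in Gamma only — an autapomorphy, so it tells us nothing about relationships among taxa.
Only Delta and Theta show the derived state '0' for Char. 2, supporting them as a clade.
Char. 3 (derived state '0') is shared by Eta and Gamma — a synapomorphy uniting that clade.
Char. 4: derived state '1' in Eta, Gamma, and Zeta only — synapomorphy for {Eta, Gamma, Zeta}.
Most parsimonious ingroup topology: ((Theta,Delta),((Gamma,Eta),Zeta)).
Theta and Delta share a more recent common ancestor with each other than either does with Gamma, so Gamma is the least closely related of the three.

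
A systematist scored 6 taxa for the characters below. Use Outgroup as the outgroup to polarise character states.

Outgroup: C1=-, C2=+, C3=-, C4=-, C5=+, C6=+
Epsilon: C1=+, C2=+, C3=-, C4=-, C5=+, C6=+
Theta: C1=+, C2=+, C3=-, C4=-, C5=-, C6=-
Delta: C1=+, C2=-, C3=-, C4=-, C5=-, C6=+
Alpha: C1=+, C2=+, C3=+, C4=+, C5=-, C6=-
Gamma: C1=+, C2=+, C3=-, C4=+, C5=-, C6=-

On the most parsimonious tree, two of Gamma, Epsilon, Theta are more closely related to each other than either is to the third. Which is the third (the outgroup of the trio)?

Epsilon

Character polarity is set by the outgroup: the derived state is whichever differs from the outgroup's state, so for C2, C5, C6 the derived state is '-', and for the remaining characters it is '+'.
All ingroup taxa share the derived state '+' for C1; it defines the ingroup but does not resolve relationships within it.
C2: derived state '-' in Delta only — an autapomorphy, so it tells us nothing about relationships among taxa.
C3 (derived state '+') is unique to Alpha (autapomorphy; uninformative for grouping).
C4: derived state '+' in Alpha and Gamma only — synapomorphy for {Alpha, Gamma}.
C5 (derived state '-') is shared by Alpha, Delta, Gamma, and Theta — a synapomorphy uniting that clade.
C6 (derived state '-') is shared by Alpha, Gamma, and Theta — a synapomorphy uniting that clade.
Most parsimonious ingroup topology: (Epsilon,((Theta,(Alpha,Gamma)),Delta)).
Gamma and Theta share a more recent common ancestor with each other than either does with Epsilon, so Epsilon is the least closely related of the three.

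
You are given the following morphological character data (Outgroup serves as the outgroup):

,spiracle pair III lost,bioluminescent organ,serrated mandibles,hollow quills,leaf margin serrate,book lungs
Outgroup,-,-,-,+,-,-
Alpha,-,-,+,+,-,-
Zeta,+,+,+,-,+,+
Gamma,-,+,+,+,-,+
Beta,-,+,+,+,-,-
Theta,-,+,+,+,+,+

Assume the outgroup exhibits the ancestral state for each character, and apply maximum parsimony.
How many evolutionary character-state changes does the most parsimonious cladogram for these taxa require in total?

Character polarity is set by the outgroup: the derived state is whichever differs from the outgroup's state, so for hollow quills the derived state is '-', and for the remaining characters it is '+'.
spiracle pair III lost: derived state '+' in Zeta only — an autapomorphy, so it tells us nothing about relationships among taxa.
bioluminescent organ (derived state '+') is shared by Beta, Gamma, Theta, and Zeta — a synapomorphy uniting that clade.
serrated mandibles (derived state '+') is shared by all ingroup taxa — unites the whole ingroup.
hollow quills (derived state '-') is unique to Zeta (autapomorphy; uninformative for grouping).
leaf margin serrate (derived state '+') is shared by Theta and Zeta — a synapomorphy uniting that clade.
book lungs: derived state '+' in Gamma, Theta, and Zeta only — synapomorphy for {Gamma, Theta, Zeta}.
Most parsimonious ingroup topology: (Alpha,(((Zeta,Theta),Gamma),Beta)).
Changes per character on this tree: spiracle pair III lost: 1; bioluminescent organ: 1; serrated mandibles: 1; hollow quills: 1; leaf margin serrate: 1; book lungs: 1.
Total = 6.

6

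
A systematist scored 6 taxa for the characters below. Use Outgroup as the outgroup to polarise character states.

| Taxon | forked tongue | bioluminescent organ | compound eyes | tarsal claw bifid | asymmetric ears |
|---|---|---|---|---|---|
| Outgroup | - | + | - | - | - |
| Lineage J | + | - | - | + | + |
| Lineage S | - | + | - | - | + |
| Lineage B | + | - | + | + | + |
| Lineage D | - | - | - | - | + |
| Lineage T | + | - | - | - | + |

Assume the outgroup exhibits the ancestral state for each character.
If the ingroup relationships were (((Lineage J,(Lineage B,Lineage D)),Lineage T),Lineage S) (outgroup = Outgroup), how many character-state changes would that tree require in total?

Map each character onto (((Lineage J,(Lineage B,Lineage D)),Lineage T),Lineage S) (rooted by Outgroup) and count the minimum state changes it requires (Fitch parsimony):
forked tongue: 2; bioluminescent organ: 1; compound eyes: 1; tarsal claw bifid: 2; asymmetric ears: 1.
Total tree length = 7.

7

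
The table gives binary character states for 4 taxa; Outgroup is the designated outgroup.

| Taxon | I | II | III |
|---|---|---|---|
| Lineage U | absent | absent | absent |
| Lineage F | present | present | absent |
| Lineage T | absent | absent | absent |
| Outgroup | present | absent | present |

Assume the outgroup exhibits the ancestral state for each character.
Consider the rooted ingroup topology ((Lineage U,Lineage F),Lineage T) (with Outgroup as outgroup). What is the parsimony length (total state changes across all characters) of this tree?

4

Map each character onto ((Lineage U,Lineage F),Lineage T) (rooted by Outgroup) and count the minimum state changes it requires (Fitch parsimony):
I: 2; II: 1; III: 1.
Total tree length = 4.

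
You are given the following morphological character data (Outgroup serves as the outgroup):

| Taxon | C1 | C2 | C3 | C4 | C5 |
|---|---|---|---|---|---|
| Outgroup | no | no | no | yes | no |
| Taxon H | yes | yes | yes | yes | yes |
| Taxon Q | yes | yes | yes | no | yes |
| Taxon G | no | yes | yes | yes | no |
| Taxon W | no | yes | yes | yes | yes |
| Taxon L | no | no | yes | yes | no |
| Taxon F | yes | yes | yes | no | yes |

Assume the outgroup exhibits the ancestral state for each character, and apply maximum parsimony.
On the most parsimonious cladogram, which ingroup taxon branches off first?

Character polarity is set by the outgroup: the derived state is whichever differs from the outgroup's state, so for C4 the derived state is 'no', and for the remaining characters it is 'yes'.
C1 (derived state 'yes') is shared by Taxon F, Taxon H, and Taxon Q — a synapomorphy uniting that clade.
C2: derived state 'yes' in Taxon F, Taxon G, Taxon H, Taxon Q, and Taxon W only — synapomorphy for {Taxon F, Taxon G, Taxon H, Taxon Q, Taxon W}.
C3 (derived state 'yes') is shared by all ingroup taxa — unites the whole ingroup.
C4: derived state 'no' in Taxon F and Taxon Q only — synapomorphy for {Taxon F, Taxon Q}.
C5 (derived state 'yes') is shared by Taxon F, Taxon H, Taxon Q, and Taxon W — a synapomorphy uniting that clade.
Most parsimonious ingroup topology: ((((Taxon H,(Taxon Q,Taxon F)),Taxon W),Taxon G),Taxon L).
Taxon L is sister to the clade containing all other ingroup taxa, so it is the earliest-diverging (most basal) ingroup lineage.

Taxon L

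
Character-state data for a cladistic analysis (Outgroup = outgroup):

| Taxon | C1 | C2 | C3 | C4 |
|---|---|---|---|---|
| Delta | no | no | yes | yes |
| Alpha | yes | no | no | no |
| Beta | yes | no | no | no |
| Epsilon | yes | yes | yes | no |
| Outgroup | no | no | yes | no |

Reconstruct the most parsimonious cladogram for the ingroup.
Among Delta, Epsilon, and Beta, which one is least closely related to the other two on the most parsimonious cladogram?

Character polarity is set by the outgroup: the derived state is whichever differs from the outgroup's state, so for C3 the derived state is 'no', and for the remaining characters it is 'yes'.
C1 (derived state 'yes') is shared by Alpha, Beta, and Epsilon — a synapomorphy uniting that clade.
C2 (derived state 'yes') is unique to Epsilon (autapomorphy; uninformative for grouping).
C3: derived state 'no' in Alpha and Beta only — synapomorphy for {Alpha, Beta}.
C4 (derived state 'yes') is unique to Delta (autapomorphy; uninformative for grouping).
Most parsimonious ingroup topology: (Delta,(Epsilon,(Beta,Alpha))).
Beta and Epsilon share a more recent common ancestor with each other than either does with Delta, so Delta is the least closely related of the three.

Delta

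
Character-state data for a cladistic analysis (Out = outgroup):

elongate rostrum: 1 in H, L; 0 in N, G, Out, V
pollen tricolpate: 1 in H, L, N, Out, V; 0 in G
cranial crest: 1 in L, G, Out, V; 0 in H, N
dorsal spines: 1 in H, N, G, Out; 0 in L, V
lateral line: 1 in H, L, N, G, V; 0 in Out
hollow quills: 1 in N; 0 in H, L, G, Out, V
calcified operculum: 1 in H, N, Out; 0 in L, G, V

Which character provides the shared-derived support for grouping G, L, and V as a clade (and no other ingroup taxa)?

Character polarity is set by the outgroup: the derived state is whichever differs from the outgroup's state, so for pollen tricolpate, cranial crest, dorsal spines, calcified operculum the derived state is '0', and for the remaining characters it is '1'.
elongate rostrum (state '1') occurs in H and L but conflicts with the nesting implied by the other characters — most parsimoniously interpreted as homoplasy.
pollen tricolpate (derived state '0') is unique to G (autapomorphy; uninformative for grouping).
Only H and N show the derived state '0' for cranial crest, supporting them as a clade.
dorsal spines (derived state '0') is shared by L and V — a synapomorphy uniting that clade.
All ingroup taxa share the derived state '1' for lateral line; it defines the ingroup but does not resolve relationships within it.
hollow quills (derived state '1') is unique to N (autapomorphy; uninformative for grouping).
calcified operculum: derived state '0' in G, L, and V only — synapomorphy for {G, L, V}.
Most parsimonious ingroup topology: ((N,H),((L,V),G)).
The clade {G, L, V} is supported by calcified operculum: its derived state '0' occurs in exactly those taxa and in no other taxon (including the outgroup).

calcified operculum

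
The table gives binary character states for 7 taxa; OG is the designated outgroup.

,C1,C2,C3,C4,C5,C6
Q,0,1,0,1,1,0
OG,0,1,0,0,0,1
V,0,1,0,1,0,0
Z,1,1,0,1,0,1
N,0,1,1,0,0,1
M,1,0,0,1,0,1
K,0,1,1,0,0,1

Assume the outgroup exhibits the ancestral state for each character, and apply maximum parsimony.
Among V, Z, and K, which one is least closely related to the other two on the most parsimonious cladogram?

K

Character polarity is set by the outgroup: the derived state is whichever differs from the outgroup's state, so for C2, C6 the derived state is '0', and for the remaining characters it is '1'.
C1: derived state '1' in M and Z only — synapomorphy for {M, Z}.
C2: derived state '0' in M only — an autapomorphy, so it tells us nothing about relationships among taxa.
C3: derived state '1' in K and N only — synapomorphy for {K, N}.
C4: derived state '1' in M, Q, V, and Z only — synapomorphy for {M, Q, V, Z}.
C5: derived state '1' in Q only — an autapomorphy, so it tells us nothing about relationships among taxa.
C6: derived state '0' in Q and V only — synapomorphy for {Q, V}.
Most parsimonious ingroup topology: ((K,N),((M,Z),(Q,V))).
Z and V share a more recent common ancestor with each other than either does with K, so K is the least closely related of the three.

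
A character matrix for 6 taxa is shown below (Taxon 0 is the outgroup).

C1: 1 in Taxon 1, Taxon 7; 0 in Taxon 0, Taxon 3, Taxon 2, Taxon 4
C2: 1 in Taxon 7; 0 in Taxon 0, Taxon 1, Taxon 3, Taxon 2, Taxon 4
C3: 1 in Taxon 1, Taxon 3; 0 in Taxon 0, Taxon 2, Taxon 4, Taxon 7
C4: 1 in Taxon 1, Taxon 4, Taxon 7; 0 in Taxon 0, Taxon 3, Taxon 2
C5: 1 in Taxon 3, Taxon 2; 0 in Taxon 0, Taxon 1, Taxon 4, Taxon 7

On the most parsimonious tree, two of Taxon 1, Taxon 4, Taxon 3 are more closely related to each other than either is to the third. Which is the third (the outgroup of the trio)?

Taxon 3

The outgroup has state '0' for every character, so '1' is the derived state throughout.
C1: derived state '1' in Taxon 1 and Taxon 7 only — synapomorphy for {Taxon 1, Taxon 7}.
C2: derived state '1' in Taxon 7 only — an autapomorphy, so it tells us nothing about relationships among taxa.
C3 (state '1') occurs in Taxon 1 and Taxon 3 but conflicts with the nesting implied by the other characters — most parsimoniously interpreted as homoplasy.
Only Taxon 1, Taxon 4, and Taxon 7 show the derived state '1' for C4, supporting them as a clade.
Only Taxon 2 and Taxon 3 show the derived state '1' for C5, supporting them as a clade.
Most parsimonious ingroup topology: (((Taxon 1,Taxon 7),Taxon 4),(Taxon 3,Taxon 2)).
Taxon 4 and Taxon 1 share a more recent common ancestor with each other than either does with Taxon 3, so Taxon 3 is the least closely related of the three.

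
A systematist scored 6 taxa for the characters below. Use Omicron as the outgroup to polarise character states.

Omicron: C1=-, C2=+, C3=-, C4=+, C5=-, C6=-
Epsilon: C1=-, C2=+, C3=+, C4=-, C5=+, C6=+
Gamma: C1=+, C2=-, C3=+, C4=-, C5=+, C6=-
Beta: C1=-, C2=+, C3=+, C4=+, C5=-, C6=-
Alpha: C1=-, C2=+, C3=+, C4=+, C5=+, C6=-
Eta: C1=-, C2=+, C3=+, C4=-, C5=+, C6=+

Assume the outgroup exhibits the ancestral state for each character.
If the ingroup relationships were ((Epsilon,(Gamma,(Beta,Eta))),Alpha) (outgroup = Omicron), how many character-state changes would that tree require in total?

9

Map each character onto ((Epsilon,(Gamma,(Beta,Eta))),Alpha) (rooted by Omicron) and count the minimum state changes it requires (Fitch parsimony):
C1: 1; C2: 1; C3: 1; C4: 2; C5: 2; C6: 2.
Total tree length = 9.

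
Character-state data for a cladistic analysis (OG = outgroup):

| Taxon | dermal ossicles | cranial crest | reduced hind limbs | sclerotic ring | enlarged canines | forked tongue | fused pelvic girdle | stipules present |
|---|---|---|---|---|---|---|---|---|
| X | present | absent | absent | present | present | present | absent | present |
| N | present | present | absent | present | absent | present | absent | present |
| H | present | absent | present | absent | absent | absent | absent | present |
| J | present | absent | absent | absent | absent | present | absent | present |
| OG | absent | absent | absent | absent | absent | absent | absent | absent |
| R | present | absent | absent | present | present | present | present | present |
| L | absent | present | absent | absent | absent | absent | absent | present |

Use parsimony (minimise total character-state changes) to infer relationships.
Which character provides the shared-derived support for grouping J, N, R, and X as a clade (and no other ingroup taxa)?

The outgroup has state 'absent' for every character, so 'present' is the derived state throughout.
Only H, J, N, R, and X show the derived state 'present' for dermal ossicles, supporting them as a clade.
cranial crest (state 'present') occurs in L and N but conflicts with the nesting implied by the other characters — most parsimoniously interpreted as homoplasy.
reduced hind limbs: derived state 'present' in H only — an autapomorphy, so it tells us nothing about relationships among taxa.
Only N, R, and X show the derived state 'present' for sclerotic ring, supporting them as a clade.
enlarged canines (derived state 'present') is shared by R and X — a synapomorphy uniting that clade.
Only J, N, R, and X show the derived state 'present' for forked tongue, supporting them as a clade.
fused pelvic girdle (derived state 'present') is unique to R (autapomorphy; uninformative for grouping).
All ingroup taxa share the derived state 'present' for stipules present; it defines the ingroup but does not resolve relationships within it.
Most parsimonious ingroup topology: (L,(((N,(R,X)),J),H)).
The clade {J, N, R, X} is supported by forked tongue: its derived state 'present' occurs in exactly those taxa and in no other taxon (including the outgroup).

forked tongue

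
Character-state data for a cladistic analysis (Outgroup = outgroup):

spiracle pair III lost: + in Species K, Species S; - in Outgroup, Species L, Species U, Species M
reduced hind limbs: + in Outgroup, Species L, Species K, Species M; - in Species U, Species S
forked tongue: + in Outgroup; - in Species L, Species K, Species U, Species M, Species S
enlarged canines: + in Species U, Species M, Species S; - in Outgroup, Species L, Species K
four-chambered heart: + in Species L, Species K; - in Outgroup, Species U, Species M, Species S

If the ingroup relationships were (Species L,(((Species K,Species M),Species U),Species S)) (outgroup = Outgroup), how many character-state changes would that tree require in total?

Map each character onto (Species L,(((Species K,Species M),Species U),Species S)) (rooted by Outgroup) and count the minimum state changes it requires (Fitch parsimony):
spiracle pair III lost: 2; reduced hind limbs: 2; forked tongue: 1; enlarged canines: 2; four-chambered heart: 2.
Total tree length = 9.

9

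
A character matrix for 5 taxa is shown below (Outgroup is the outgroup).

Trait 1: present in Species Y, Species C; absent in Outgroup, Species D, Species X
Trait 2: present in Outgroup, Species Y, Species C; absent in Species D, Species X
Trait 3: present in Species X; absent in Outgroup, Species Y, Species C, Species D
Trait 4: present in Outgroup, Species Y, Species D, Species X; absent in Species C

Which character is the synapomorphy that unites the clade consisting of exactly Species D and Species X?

Character polarity is set by the outgroup: the derived state is whichever differs from the outgroup's state, so for Trait 2, Trait 4 the derived state is 'absent', and for the remaining characters it is 'present'.
Only Species C and Species Y show the derived state 'present' for Trait 1, supporting them as a clade.
Only Species D and Species X show the derived state 'absent' for Trait 2, supporting them as a clade.
Trait 3 (derived state 'present') is unique to Species X (autapomorphy; uninformative for grouping).
Trait 4 (derived state 'absent') is unique to Species C (autapomorphy; uninformative for grouping).
Most parsimonious ingroup topology: ((Species Y,Species C),(Species D,Species X)).
The clade {Species D, Species X} is supported by Trait 2: its derived state 'absent' occurs in exactly those taxa and in no other taxon (including the outgroup).

Trait 2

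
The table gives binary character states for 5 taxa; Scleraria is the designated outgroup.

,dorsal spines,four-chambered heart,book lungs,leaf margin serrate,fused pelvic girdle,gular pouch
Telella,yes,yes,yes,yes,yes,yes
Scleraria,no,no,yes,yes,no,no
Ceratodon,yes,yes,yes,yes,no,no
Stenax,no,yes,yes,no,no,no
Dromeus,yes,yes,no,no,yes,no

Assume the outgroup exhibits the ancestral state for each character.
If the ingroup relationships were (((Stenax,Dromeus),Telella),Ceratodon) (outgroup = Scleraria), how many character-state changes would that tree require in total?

8

Map each character onto (((Stenax,Dromeus),Telella),Ceratodon) (rooted by Scleraria) and count the minimum state changes it requires (Fitch parsimony):
dorsal spines: 2; four-chambered heart: 1; book lungs: 1; leaf margin serrate: 1; fused pelvic girdle: 2; gular pouch: 1.
Total tree length = 8.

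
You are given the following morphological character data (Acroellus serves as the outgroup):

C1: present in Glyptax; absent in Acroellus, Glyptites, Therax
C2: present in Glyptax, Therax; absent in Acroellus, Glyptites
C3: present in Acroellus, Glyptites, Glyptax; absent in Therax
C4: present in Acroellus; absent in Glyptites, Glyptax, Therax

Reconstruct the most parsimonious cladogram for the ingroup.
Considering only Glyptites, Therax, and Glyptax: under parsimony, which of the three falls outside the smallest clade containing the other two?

Character polarity is set by the outgroup: the derived state is whichever differs from the outgroup's state, so for C3, C4 the derived state is 'absent', and for the remaining characters it is 'present'.
C1 (derived state 'present') is unique to Glyptax (autapomorphy; uninformative for grouping).
C2: derived state 'present' in Glyptax and Therax only — synapomorphy for {Glyptax, Therax}.
C3 (derived state 'absent') is unique to Therax (autapomorphy; uninformative for grouping).
All ingroup taxa share the derived state 'absent' for C4; it defines the ingroup but does not resolve relationships within it.
Most parsimonious ingroup topology: (Glyptites,(Glyptax,Therax)).
Glyptax and Therax share a more recent common ancestor with each other than either does with Glyptites, so Glyptites is the least closely related of the three.

Glyptites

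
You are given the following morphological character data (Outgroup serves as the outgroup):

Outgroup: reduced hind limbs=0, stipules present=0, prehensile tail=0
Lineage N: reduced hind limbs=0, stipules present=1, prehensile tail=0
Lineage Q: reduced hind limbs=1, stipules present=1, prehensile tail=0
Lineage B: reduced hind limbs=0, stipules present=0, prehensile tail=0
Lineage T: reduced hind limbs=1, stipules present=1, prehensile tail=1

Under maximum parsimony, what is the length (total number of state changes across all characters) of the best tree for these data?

3

The outgroup has state '0' for every character, so '1' is the derived state throughout.
reduced hind limbs (derived state '1') is shared by Lineage Q and Lineage T — a synapomorphy uniting that clade.
stipules present: derived state '1' in Lineage N, Lineage Q, and Lineage T only — synapomorphy for {Lineage N, Lineage Q, Lineage T}.
prehensile tail (derived state '1') is unique to Lineage T (autapomorphy; uninformative for grouping).
Most parsimonious ingroup topology: ((Lineage N,(Lineage Q,Lineage T)),Lineage B).
Changes per character on this tree: reduced hind limbs: 1; stipules present: 1; prehensile tail: 1.
Total = 3.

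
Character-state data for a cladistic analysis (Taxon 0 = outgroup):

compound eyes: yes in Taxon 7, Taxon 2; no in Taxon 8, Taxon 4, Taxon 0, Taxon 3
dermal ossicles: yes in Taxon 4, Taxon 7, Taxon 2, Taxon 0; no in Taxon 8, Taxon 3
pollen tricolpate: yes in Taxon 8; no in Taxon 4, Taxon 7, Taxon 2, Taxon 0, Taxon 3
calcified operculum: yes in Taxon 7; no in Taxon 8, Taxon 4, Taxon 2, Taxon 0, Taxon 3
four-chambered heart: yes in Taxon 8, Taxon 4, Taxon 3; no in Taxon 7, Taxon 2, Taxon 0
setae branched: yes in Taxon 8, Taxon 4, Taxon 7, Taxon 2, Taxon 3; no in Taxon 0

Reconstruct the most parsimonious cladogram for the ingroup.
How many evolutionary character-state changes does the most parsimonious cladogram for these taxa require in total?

6

Character polarity is set by the outgroup: the derived state is whichever differs from the outgroup's state, so for dermal ossicles the derived state is 'no', and for the remaining characters it is 'yes'.
compound eyes (derived state 'yes') is shared by Taxon 2 and Taxon 7 — a synapomorphy uniting that clade.
dermal ossicles: derived state 'no' in Taxon 3 and Taxon 8 only — synapomorphy for {Taxon 3, Taxon 8}.
pollen tricolpate (derived state 'yes') is unique to Taxon 8 (autapomorphy; uninformative for grouping).
calcified operculum: derived state 'yes' in Taxon 7 only — an autapomorphy, so it tells us nothing about relationships among taxa.
Only Taxon 3, Taxon 4, and Taxon 8 show the derived state 'yes' for four-chambered heart, supporting them as a clade.
setae branched (derived state 'yes') is shared by all ingroup taxa — unites the whole ingroup.
Most parsimonious ingroup topology: ((Taxon 4,(Taxon 8,Taxon 3)),(Taxon 7,Taxon 2)).
Changes per character on this tree: compound eyes: 1; dermal ossicles: 1; pollen tricolpate: 1; calcified operculum: 1; four-chambered heart: 1; setae branched: 1.
Total = 6.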